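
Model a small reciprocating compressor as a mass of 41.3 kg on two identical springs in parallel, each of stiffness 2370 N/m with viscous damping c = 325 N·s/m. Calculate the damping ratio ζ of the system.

0.367

Parallel springs add: k_eq = 2 × 2370 = 4740 N/m.
ω_n = √(k_eq/m) = √(4740/41.3) = 10.71 rad/s.
Critical damping c_c = 2√(k_eq·m) = 2√(4740 × 41.3) = 884.9 N·s/m, so ζ = c/c_c = 325/884.9 = 0.3673.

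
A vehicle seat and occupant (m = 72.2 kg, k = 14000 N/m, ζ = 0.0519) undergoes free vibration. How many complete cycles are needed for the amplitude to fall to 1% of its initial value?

Logarithmic decrement δ = 2πζ/√(1 − ζ²) = 2π × 0.05190/√(1 − 0.00269) = 0.3265.
x_n/x₀ = e^(−nδ) ≤ 0.01; take ln: n ≥ ln(1/0.01)/δ = 4.605/0.3265 = 14.10.
So 15 complete cycles are required.

15 cycles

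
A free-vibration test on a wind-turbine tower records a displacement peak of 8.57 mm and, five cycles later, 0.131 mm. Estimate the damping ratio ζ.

Logarithmic decrement δ = (1/n)·ln(x₀/x_n) = (1/5)·ln(8.57/0.131) = (1/5)·ln(65.42) = 0.8362.
ζ = δ/√(4π² + δ²) = 0.8362/√(39.48 + 0.699) = 0.8362/6.339 = 0.1319.

0.132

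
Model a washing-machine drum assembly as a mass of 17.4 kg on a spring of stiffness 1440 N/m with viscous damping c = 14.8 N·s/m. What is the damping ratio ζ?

0.0467

ω_n = √(k/m) = √(1440/17.4) = 9.097 rad/s.
Critical damping c_c = 2√(k·m) = 2√(1440 × 17.4) = 316.6 N·s/m, so ζ = c/c_c = 14.8/316.6 = 0.04675.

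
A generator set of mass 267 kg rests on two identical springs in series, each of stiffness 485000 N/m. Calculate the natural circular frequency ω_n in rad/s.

30.1 rad/s

Series springs: 1/k_eq = 2/485000, so k_eq = 485000/2 = 242500 N/m.
ω_n = √(k_eq/m) = √(242500/267) = √908.2 = 30.14 rad/s.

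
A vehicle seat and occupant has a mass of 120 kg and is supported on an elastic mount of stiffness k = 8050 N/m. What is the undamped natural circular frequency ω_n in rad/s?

ω_n = √(k/m) = √(8050/120) = √67.08 = 8.190 rad/s.

8.19 rad/s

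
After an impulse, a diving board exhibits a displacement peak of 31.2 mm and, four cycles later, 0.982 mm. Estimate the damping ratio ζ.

Logarithmic decrement δ = (1/n)·ln(x₀/x_n) = (1/4)·ln(31.2/0.982) = (1/4)·ln(31.77) = 0.8646.
ζ = δ/√(4π² + δ²) = 0.8646/√(39.48 + 0.748) = 0.8646/6.342 = 0.1363.

0.136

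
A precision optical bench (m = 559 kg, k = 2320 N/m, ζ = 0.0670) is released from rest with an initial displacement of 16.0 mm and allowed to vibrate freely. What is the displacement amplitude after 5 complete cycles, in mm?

Logarithmic decrement δ = 2πζ/√(1 − ζ²) = 2π × 0.06700/√(1 − 0.00449) = 0.4219.
After n cycles, x_n/x₀ = e^(−nδ), so x_5 = 16.0 × e^(−5 × 0.4219) = 16.0 × 0.1213 = 1.941 mm.

1.94 mm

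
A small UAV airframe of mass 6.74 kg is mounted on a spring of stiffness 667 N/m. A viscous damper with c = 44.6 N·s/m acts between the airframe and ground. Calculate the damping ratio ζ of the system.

ω_n = √(k/m) = √(667.0/6.74) = 9.948 rad/s.
Critical damping c_c = 2√(k·m) = 2√(667.0 × 6.74) = 134.1 N·s/m, so ζ = c/c_c = 44.6/134.1 = 0.3326.

0.333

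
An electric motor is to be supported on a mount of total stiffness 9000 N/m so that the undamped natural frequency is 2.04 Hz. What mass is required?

54.8 kg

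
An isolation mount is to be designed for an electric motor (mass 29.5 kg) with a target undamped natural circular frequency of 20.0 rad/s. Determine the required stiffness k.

k = m·ω_n² = 29.5 × 20.00² = 29.5 × 400.0 = 11800 N/m.

11800 N/m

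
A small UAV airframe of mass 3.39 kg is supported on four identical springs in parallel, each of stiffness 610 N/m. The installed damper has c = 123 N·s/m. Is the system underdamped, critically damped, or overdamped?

underdamped

Parallel springs add: k_eq = 4 × 610 = 2440 N/m.
c_c = 2√(k_eq·m) = 181.9 N·s/m; ζ = c/c_c = 123/181.9 = 0.676.
Since ζ < 1 the system is underdamped.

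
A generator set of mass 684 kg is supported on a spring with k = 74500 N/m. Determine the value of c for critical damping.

14300 N·s/m

c_c = 2√(k·m) = 2√(74500 × 684) = 2 × 7138 = 14280 N·s/m.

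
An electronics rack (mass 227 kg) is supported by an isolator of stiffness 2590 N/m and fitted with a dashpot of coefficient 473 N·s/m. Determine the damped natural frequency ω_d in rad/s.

ω_n = √(k/m) = √(2590/227) = 3.378 rad/s.
Critical damping c_c = 2√(k·m) = 2√(2590 × 227) = 1534 N·s/m, so ζ = c/c_c = 473/1534 = 0.3084.
ω_d = ω_n√(1 − ζ²) = 3.378 × √(1 − 0.0951) = 3.213 rad/s.

3.21 rad/s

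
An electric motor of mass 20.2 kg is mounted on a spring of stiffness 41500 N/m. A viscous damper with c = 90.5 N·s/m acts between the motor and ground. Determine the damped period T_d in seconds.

ω_n = √(k/m) = √(41500/20.2) = 45.33 rad/s.
Critical damping c_c = 2√(k·m) = 2√(41500 × 20.2) = 1831 N·s/m, so ζ = c/c_c = 90.5/1831 = 0.04942.
ω_d = ω_n√(1 − ζ²) = 45.33 × √(1 − 0.00244) = 45.27 rad/s.
T_d = 2π/ω_d = 0.1388 s.

0.139 s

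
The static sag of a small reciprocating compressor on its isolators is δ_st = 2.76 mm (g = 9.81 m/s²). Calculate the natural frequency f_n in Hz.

9.49 Hz

ω_n = √(g/δ_st) = √(9.81/0.00276) = √3554 = 59.62 rad/s.
f_n = ω_n/(2π) = 59.62/6.283 = 9.489 Hz.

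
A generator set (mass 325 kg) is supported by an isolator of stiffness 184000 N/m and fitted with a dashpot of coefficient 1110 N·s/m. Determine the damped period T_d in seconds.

ω_n = √(k/m) = √(184000/325) = 23.79 rad/s.
Critical damping c_c = 2√(k·m) = 2√(184000 × 325) = 15470 N·s/m, so ζ = c/c_c = 1110/15470 = 0.07177.
ω_d = ω_n√(1 − ζ²) = 23.79 × √(1 − 0.00515) = 23.73 rad/s.
T_d = 2π/ω_d = 0.2647 s.

0.265 s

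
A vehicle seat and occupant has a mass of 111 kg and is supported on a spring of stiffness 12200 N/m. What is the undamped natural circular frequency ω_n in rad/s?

10.5 rad/s

ω_n = √(k/m) = √(12200/111) = √109.9 = 10.48 rad/s.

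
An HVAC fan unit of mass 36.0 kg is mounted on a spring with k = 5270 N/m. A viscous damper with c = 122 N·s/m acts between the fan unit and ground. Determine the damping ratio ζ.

ω_n = √(k/m) = √(5270/36.0) = 12.10 rad/s.
Critical damping c_c = 2√(k·m) = 2√(5270 × 36.0) = 871.1 N·s/m, so ζ = c/c_c = 122/871.1 = 0.1400.

0.140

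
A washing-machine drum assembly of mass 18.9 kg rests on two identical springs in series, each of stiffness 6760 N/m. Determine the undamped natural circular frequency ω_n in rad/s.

Series springs: 1/k_eq = 2/6760, so k_eq = 6760/2 = 3380 N/m.
ω_n = √(k_eq/m) = √(3380/18.9) = √178.8 = 13.37 rad/s.

13.4 rad/s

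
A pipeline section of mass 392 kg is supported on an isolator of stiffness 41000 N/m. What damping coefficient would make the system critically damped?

8020 N·s/m

c_c = 2√(k·m) = 2√(41000 × 392) = 2 × 4009 = 8018 N·s/m.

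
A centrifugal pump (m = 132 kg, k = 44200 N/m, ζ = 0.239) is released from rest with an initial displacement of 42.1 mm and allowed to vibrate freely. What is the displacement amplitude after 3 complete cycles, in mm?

Logarithmic decrement δ = 2πζ/√(1 − ζ²) = 2π × 0.2390/√(1 − 0.0571) = 1.546.
After n cycles, x_n/x₀ = e^(−nδ), so x_3 = 42.1 × e^(−3 × 1.546) = 42.1 × 0.009663 = 0.4068 mm.

0.407 mm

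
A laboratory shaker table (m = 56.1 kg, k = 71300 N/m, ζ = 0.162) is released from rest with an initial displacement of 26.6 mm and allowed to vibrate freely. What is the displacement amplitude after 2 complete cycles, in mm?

Logarithmic decrement δ = 2πζ/√(1 − ζ²) = 2π × 0.1620/√(1 − 0.0262) = 1.032.
After n cycles, x_n/x₀ = e^(−nδ), so x_2 = 26.6 × e^(−2 × 1.032) = 26.6 × 0.1271 = 3.380 mm.

3.38 mm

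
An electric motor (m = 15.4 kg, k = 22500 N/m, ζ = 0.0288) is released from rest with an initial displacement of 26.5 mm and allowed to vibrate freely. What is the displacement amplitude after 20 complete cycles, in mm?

Logarithmic decrement δ = 2πζ/√(1 − ζ²) = 2π × 0.02880/√(1 − 0.000829) = 0.1810.
After n cycles, x_n/x₀ = e^(−nδ), so x_20 = 26.5 × e^(−20 × 0.1810) = 26.5 × 0.02677 = 0.7093 mm.

0.709 mm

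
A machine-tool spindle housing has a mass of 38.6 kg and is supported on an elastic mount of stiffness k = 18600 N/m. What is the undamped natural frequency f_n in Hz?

ω_n = √(k/m) = √(18600/38.6) = √481.9 = 21.95 rad/s.
f_n = ω_n/(2π) = 21.95/6.283 = 3.494 Hz.

3.49 Hz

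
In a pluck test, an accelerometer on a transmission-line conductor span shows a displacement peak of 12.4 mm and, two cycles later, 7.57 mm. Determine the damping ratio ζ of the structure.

Logarithmic decrement δ = (1/n)·ln(x₀/x_n) = (1/2)·ln(12.4/7.57) = (1/2)·ln(1.638) = 0.2468.
ζ = δ/√(4π² + δ²) = 0.2468/√(39.48 + 0.0609) = 0.2468/6.288 = 0.03924.

0.0392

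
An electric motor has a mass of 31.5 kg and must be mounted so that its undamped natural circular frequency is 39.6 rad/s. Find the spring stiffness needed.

k = m·ω_n² = 31.5 × 39.60² = 31.5 × 1568 = 49400 N/m.

49400 N/m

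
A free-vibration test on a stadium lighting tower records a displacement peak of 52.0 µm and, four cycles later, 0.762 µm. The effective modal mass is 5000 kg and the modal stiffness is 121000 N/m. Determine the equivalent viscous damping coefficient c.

8150 N·s/m

Logarithmic decrement δ = (1/n)·ln(x₀/x_n) = (1/4)·ln(52.0/0.762) = (1/4)·ln(68.24) = 1.056.
ζ = δ/√(4π² + δ²) = 1.056/√(39.48 + 1.11) = 1.056/6.371 = 0.1657.
c = ζ · 2√(km) = 0.1657 × 2√(121000 × 5000) = 0.1657 × 49190 = 8152 N·s/m.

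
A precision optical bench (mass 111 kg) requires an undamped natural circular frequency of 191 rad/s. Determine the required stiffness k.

k = m·ω_n² = 111 × 191.0² = 111 × 36480 = 4049000 N/m.

4050000 N/m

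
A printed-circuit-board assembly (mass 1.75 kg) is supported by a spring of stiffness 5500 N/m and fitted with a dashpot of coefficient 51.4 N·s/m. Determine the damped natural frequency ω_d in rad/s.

ω_n = √(k/m) = √(5500/1.75) = 56.06 rad/s.
Critical damping c_c = 2√(k·m) = 2√(5500 × 1.75) = 196.2 N·s/m, so ζ = c/c_c = 51.4/196.2 = 0.2620.
ω_d = ω_n√(1 − ζ²) = 56.06 × √(1 − 0.0686) = 54.10 rad/s.

54.1 rad/s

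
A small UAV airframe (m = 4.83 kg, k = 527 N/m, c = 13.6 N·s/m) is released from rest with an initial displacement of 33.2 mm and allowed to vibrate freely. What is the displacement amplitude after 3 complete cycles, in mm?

ζ = c/(2√(km)) = 13.6/(2√(527 × 4.83)) = 13.6/100.9 = 0.1348.
Logarithmic decrement δ = 2πζ/√(1 − ζ²) = 2π × 0.1348/√(1 − 0.0182) = 0.8547.
After n cycles, x_n/x₀ = e^(−nδ), so x_3 = 33.2 × e^(−3 × 0.8547) = 33.2 × 0.07700 = 2.556 mm.

2.56 mm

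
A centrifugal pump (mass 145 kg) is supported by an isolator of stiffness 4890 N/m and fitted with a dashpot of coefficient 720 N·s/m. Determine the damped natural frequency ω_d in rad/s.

5.25 rad/s

ω_n = √(k/m) = √(4890/145) = 5.807 rad/s.
Critical damping c_c = 2√(k·m) = 2√(4890 × 145) = 1684 N·s/m, so ζ = c/c_c = 720/1684 = 0.4275.
ω_d = ω_n√(1 − ζ²) = 5.807 × √(1 − 0.183) = 5.250 rad/s.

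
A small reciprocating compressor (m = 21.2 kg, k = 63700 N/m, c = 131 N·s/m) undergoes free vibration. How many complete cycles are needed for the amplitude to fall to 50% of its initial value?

ζ = c/(2√(km)) = 131/(2√(63700 × 21.2)) = 131/2324 = 0.05636.
Logarithmic decrement δ = 2πζ/√(1 − ζ²) = 2π × 0.05636/√(1 − 0.00318) = 0.3547.
x_n/x₀ = e^(−nδ) ≤ 0.5; take ln: n ≥ ln(1/0.5)/δ = 0.6931/0.3547 = 1.954.
So 2 complete cycles are required.

2 cycles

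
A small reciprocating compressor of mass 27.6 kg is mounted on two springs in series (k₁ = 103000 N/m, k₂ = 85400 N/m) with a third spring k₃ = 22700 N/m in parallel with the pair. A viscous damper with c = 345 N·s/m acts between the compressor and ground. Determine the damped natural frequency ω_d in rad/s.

49.7 rad/s

Series pair: k_s = k₁k₂/(k₁+k₂) = (103000)(85400)/(103000 + 85400) = 46690 N/m. In parallel with k₃: k_eq = 46690 + 22700 = 69390 N/m.
ω_n = √(k_eq/m) = √(69390/27.6) = 50.14 rad/s.
Critical damping c_c = 2√(k_eq·m) = 2√(69390 × 27.6) = 2768 N·s/m, so ζ = c/c_c = 345/2768 = 0.1246.
ω_d = ω_n√(1 − ζ²) = 50.14 × √(1 − 0.0155) = 49.75 rad/s.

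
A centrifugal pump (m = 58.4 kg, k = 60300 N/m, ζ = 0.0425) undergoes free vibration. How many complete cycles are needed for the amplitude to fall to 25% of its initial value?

6 cycles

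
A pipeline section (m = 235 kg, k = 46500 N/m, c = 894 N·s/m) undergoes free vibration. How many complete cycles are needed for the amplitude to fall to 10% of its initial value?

ζ = c/(2√(km)) = 894/(2√(46500 × 235)) = 894/6611 = 0.1352.
Logarithmic decrement δ = 2πζ/√(1 − ζ²) = 2π × 0.1352/√(1 − 0.0183) = 0.8575.
x_n/x₀ = e^(−nδ) ≤ 0.1; take ln: n ≥ ln(1/0.1)/δ = 2.303/0.8575 = 2.685.
So 3 complete cycles are required.

3 cycles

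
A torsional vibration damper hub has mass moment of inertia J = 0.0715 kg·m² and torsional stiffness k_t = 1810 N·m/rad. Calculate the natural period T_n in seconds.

ω_n = √(k_t/J) = √(1810/0.0715) = √25310 = 159.1 rad/s.
T_n = 2π/ω_n = 6.283/159.1 = 0.03949 s.

0.0395 s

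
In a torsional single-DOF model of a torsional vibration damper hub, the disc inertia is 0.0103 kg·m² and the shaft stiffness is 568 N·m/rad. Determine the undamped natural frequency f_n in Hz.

37.4 Hz

ω_n = √(k_t/J) = √(568/0.0103) = √55150 = 234.8 rad/s.
f_n = ω_n/(2π) = 234.8/6.283 = 37.37 Hz.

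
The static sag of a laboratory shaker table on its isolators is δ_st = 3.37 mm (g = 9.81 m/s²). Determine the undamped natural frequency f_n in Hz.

8.59 Hz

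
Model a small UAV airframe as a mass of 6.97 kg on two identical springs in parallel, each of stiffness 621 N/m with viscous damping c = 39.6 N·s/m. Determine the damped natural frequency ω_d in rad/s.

13.0 rad/s

Parallel springs add: k_eq = 2 × 621 = 1242 N/m.
ω_n = √(k_eq/m) = √(1242/6.97) = 13.35 rad/s.
Critical damping c_c = 2√(k_eq·m) = 2√(1242 × 6.97) = 186.1 N·s/m, so ζ = c/c_c = 39.6/186.1 = 0.2128.
ω_d = ω_n√(1 − ζ²) = 13.35 × √(1 − 0.0453) = 13.04 rad/s.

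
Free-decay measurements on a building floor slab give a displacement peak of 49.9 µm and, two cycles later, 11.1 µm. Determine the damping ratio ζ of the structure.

0.119

Logarithmic decrement δ = (1/n)·ln(x₀/x_n) = (1/2)·ln(49.9/11.1) = (1/2)·ln(4.495) = 0.7515.
ζ = δ/√(4π² + δ²) = 0.7515/√(39.48 + 0.565) = 0.7515/6.328 = 0.1188.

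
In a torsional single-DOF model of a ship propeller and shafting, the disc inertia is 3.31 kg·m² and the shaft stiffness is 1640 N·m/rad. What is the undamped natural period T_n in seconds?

ω_n = √(k_t/J) = √(1640/3.31) = √495.5 = 22.26 rad/s.
T_n = 2π/ω_n = 6.283/22.26 = 0.2823 s.

0.282 s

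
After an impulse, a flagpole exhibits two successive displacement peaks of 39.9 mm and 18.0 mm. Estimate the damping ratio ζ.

0.126

Logarithmic decrement δ = (1/n)·ln(x₀/x_n) = (1/1)·ln(39.9/18.0) = (1/1)·ln(2.217) = 0.7960.
ζ = δ/√(4π² + δ²) = 0.7960/√(39.48 + 0.634) = 0.7960/6.333 = 0.1257.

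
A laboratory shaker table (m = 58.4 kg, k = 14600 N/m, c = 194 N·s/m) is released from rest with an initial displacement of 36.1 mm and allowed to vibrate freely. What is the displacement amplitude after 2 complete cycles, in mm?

ζ = c/(2√(km)) = 194/(2√(14600 × 58.4)) = 194/1847 = 0.1050.
Logarithmic decrement δ = 2πζ/√(1 − ζ²) = 2π × 0.1050/√(1 − 0.0110) = 0.6637.
After n cycles, x_n/x₀ = e^(−nδ), so x_2 = 36.1 × e^(−2 × 0.6637) = 36.1 × 0.2652 = 9.572 mm.

9.57 mm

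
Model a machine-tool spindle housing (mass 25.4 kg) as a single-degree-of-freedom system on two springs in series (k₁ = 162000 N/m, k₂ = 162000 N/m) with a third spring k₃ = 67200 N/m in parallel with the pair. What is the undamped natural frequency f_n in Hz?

Series pair: k_s = k₁k₂/(k₁+k₂) = (162000)(162000)/(162000 + 162000) = 81000 N/m. In parallel with k₃: k_eq = 81000 + 67200 = 148200 N/m.
ω_n = √(k_eq/m) = √(148200/25.4) = √5835 = 76.38 rad/s.
f_n = ω_n/(2π) = 76.38/6.283 = 12.16 Hz.

12.2 Hz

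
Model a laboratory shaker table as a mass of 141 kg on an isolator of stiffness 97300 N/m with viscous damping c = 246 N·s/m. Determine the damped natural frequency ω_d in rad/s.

26.3 rad/s

ω_n = √(k/m) = √(97300/141) = 26.27 rad/s.
Critical damping c_c = 2√(k·m) = 2√(97300 × 141) = 7408 N·s/m, so ζ = c/c_c = 246/7408 = 0.03321.
ω_d = ω_n√(1 − ζ²) = 26.27 × √(1 − 0.00110) = 26.25 rad/s.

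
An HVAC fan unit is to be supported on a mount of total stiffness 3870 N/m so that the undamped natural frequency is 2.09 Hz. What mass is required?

22.4 kg

ω_n = 2πf_n = 2π × 2.09 = 13.13 rad/s.
m = k/ω_n² = 3870/13.13² = 3870/172.4 = 22.44 kg.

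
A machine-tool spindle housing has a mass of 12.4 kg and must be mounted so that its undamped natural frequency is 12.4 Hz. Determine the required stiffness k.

ω_n = 2πf_n = 2π × 12.4 = 77.91 rad/s.
k = m·ω_n² = 12.4 × 77.91² = 12.4 × 6070 = 75270 N/m.

75300 N/m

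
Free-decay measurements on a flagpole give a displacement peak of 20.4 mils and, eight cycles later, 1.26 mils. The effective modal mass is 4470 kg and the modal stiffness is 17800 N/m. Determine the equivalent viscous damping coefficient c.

987 N·s/m

Logarithmic decrement δ = (1/n)·ln(x₀/x_n) = (1/8)·ln(20.4/1.26) = (1/8)·ln(16.19) = 0.3481.
ζ = δ/√(4π² + δ²) = 0.3481/√(39.48 + 0.121) = 0.3481/6.293 = 0.05531.
c = ζ · 2√(km) = 0.05531 × 2√(17800 × 4470) = 0.05531 × 17840 = 986.7 N·s/m.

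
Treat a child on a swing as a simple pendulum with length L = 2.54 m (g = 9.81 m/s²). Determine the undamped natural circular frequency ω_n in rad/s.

1.97 rad/s

For a simple pendulum ω_n = √(g/L) = √(9.81/2.54) = √3.862 = 1.965 rad/s.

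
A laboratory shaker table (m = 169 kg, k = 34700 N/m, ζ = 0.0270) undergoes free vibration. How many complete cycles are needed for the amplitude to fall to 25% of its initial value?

Logarithmic decrement δ = 2πζ/√(1 − ζ²) = 2π × 0.02700/√(1 − 0.000729) = 0.1697.
x_n/x₀ = e^(−nδ) ≤ 0.25; take ln: n ≥ ln(1/0.25)/δ = 1.386/0.1697 = 8.169.
So 9 complete cycles are required.

9 cycles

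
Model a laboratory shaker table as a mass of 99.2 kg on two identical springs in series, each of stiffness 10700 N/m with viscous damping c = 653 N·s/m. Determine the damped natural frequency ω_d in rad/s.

6.56 rad/s

Series springs: 1/k_eq = 2/10700, so k_eq = 10700/2 = 5350 N/m.
ω_n = √(k_eq/m) = √(5350/99.2) = 7.344 rad/s.
Critical damping c_c = 2√(k_eq·m) = 2√(5350 × 99.2) = 1457 N·s/m, so ζ = c/c_c = 653/1457 = 0.4482.
ω_d = ω_n√(1 − ζ²) = 7.344 × √(1 − 0.201) = 6.565 rad/s.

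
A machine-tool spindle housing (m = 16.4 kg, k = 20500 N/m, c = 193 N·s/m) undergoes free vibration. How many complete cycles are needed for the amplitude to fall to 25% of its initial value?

ζ = c/(2√(km)) = 193/(2√(20500 × 16.4)) = 193/1160 = 0.1664.
Logarithmic decrement δ = 2πζ/√(1 − ζ²) = 2π × 0.1664/√(1 − 0.0277) = 1.060.
x_n/x₀ = e^(−nδ) ≤ 0.25; take ln: n ≥ ln(1/0.25)/δ = 1.386/1.060 = 1.307.
So 2 complete cycles are required.

2 cycles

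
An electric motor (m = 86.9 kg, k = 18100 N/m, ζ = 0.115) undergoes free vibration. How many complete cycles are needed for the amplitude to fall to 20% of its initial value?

3 cycles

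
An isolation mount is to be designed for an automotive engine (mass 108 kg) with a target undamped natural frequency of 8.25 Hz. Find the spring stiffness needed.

ω_n = 2πf_n = 2π × 8.25 = 51.84 rad/s.
k = m·ω_n² = 108 × 51.84² = 108 × 2687 = 290200 N/m.

290000 N/m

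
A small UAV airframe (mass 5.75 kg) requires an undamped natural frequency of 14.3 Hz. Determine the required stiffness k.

46400 N/m

ω_n = 2πf_n = 2π × 14.3 = 89.85 rad/s.
k = m·ω_n² = 5.75 × 89.85² = 5.75 × 8073 = 46420 N/m.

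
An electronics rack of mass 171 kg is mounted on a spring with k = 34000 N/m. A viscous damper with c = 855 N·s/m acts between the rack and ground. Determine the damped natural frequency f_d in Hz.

2.21 Hz

ω_n = √(k/m) = √(34000/171) = 14.10 rad/s.
Critical damping c_c = 2√(k·m) = 2√(34000 × 171) = 4822 N·s/m, so ζ = c/c_c = 855/4822 = 0.1773.
ω_d = ω_n√(1 − ζ²) = 14.10 × √(1 − 0.0314) = 13.88 rad/s.
f_d = ω_d/(2π) = 2.209 Hz.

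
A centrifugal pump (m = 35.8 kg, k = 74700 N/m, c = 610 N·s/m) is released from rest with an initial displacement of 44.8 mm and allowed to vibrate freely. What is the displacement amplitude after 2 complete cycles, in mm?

ζ = c/(2√(km)) = 610/(2√(74700 × 35.8)) = 610/3271 = 0.1865.
Logarithmic decrement δ = 2πζ/√(1 − ζ²) = 2π × 0.1865/√(1 − 0.0348) = 1.193.
After n cycles, x_n/x₀ = e^(−nδ), so x_2 = 44.8 × e^(−2 × 1.193) = 44.8 × 0.09203 = 4.123 mm.

4.12 mm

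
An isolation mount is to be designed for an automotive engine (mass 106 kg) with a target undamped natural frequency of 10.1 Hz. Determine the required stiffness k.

ω_n = 2πf_n = 2π × 10.1 = 63.46 rad/s.
k = m·ω_n² = 106 × 63.46² = 106 × 4027 = 426900 N/m.

427000 N/m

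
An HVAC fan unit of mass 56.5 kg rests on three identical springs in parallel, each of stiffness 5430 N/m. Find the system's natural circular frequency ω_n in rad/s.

17.0 rad/s

Parallel springs add: k_eq = 3 × 5430 = 16290 N/m.
ω_n = √(k_eq/m) = √(16290/56.5) = √288.3 = 16.98 rad/s.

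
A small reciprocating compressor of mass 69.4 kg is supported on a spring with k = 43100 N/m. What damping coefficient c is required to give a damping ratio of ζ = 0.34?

1180 N·s/m

c_c = 2√(k·m) = 2√(43100 × 69.4) = 3459 N·s/m.
c = ζ·c_c = 0.34 × 3459 = 1176 N·s/m.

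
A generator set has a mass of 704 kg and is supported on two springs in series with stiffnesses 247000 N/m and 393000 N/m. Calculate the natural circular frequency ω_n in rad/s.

Series springs: 1/k_eq = 1/247000 + 1/393000 = 6.593×10^-6, so k_eq = 151700 N/m.
ω_n = √(k_eq/m) = √(151700/704) = √215.4 = 14.68 rad/s.

14.7 rad/s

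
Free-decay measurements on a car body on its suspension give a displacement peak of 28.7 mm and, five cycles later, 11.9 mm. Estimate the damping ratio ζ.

Logarithmic decrement δ = (1/n)·ln(x₀/x_n) = (1/5)·ln(28.7/11.9) = (1/5)·ln(2.412) = 0.1761.
ζ = δ/√(4π² + δ²) = 0.1761/√(39.48 + 0.0310) = 0.1761/6.286 = 0.02801.

0.0280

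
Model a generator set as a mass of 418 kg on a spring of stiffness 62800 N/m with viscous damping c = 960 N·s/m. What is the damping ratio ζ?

ω_n = √(k/m) = √(62800/418) = 12.26 rad/s.
Critical damping c_c = 2√(k·m) = 2√(62800 × 418) = 10250 N·s/m, so ζ = c/c_c = 960/10250 = 0.09369.

0.0937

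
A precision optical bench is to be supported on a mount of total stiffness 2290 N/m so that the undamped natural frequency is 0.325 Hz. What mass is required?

549 kg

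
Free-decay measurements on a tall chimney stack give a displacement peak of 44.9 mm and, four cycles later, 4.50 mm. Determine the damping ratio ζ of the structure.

Logarithmic decrement δ = (1/n)·ln(x₀/x_n) = (1/4)·ln(44.9/4.50) = (1/4)·ln(9.978) = 0.5751.
ζ = δ/√(4π² + δ²) = 0.5751/√(39.48 + 0.331) = 0.5751/6.309 = 0.09115.

0.0911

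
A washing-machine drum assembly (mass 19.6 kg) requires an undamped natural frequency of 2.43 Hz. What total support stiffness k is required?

ω_n = 2πf_n = 2π × 2.43 = 15.27 rad/s.
k = m·ω_n² = 19.6 × 15.27² = 19.6 × 233.1 = 4569 N/m.

4570 N/m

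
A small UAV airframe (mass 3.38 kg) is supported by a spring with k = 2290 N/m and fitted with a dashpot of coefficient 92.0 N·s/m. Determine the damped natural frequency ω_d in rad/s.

ω_n = √(k/m) = √(2290/3.38) = 26.03 rad/s.
Critical damping c_c = 2√(k·m) = 2√(2290 × 3.38) = 176.0 N·s/m, so ζ = c/c_c = 92.0/176.0 = 0.5229.
ω_d = ω_n√(1 − ζ²) = 26.03 × √(1 − 0.273) = 22.19 rad/s.

22.2 rad/s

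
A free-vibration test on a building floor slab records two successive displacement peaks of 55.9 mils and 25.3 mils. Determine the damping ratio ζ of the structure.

0.125

Logarithmic decrement δ = (1/n)·ln(x₀/x_n) = (1/1)·ln(55.9/25.3) = (1/1)·ln(2.209) = 0.7928.
ζ = δ/√(4π² + δ²) = 0.7928/√(39.48 + 0.628) = 0.7928/6.333 = 0.1252.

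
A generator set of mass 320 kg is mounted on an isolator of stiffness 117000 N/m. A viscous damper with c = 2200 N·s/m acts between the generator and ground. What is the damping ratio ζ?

ω_n = √(k/m) = √(117000/320) = 19.12 rad/s.
Critical damping c_c = 2√(k·m) = 2√(117000 × 320) = 12240 N·s/m, so ζ = c/c_c = 2200/12240 = 0.1798.

0.180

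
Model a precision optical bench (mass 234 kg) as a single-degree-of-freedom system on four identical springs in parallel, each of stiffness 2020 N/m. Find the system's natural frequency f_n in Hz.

Parallel springs add: k_eq = 4 × 2020 = 8080 N/m.
ω_n = √(k_eq/m) = √(8080/234) = √34.53 = 5.876 rad/s.
f_n = ω_n/(2π) = 5.876/6.283 = 0.9352 Hz.

0.935 Hz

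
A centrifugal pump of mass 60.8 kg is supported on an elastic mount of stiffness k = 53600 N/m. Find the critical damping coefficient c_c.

c_c = 2√(k·m) = 2√(53600 × 60.8) = 2 × 1805 = 3610 N·s/m.

3610 N·s/m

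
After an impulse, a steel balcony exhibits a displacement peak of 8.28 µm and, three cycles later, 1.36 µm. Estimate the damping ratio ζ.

Logarithmic decrement δ = (1/n)·ln(x₀/x_n) = (1/3)·ln(8.28/1.36) = (1/3)·ln(6.088) = 0.6021.
ζ = δ/√(4π² + δ²) = 0.6021/√(39.48 + 0.363) = 0.6021/6.312 = 0.09539.

0.0954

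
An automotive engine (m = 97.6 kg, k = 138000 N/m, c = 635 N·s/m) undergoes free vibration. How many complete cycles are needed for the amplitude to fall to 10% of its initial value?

ζ = c/(2√(km)) = 635/(2√(138000 × 97.6)) = 635/7340 = 0.08651.
Logarithmic decrement δ = 2πζ/√(1 − ζ²) = 2π × 0.08651/√(1 − 0.00748) = 0.5456.
x_n/x₀ = e^(−nδ) ≤ 0.1; take ln: n ≥ ln(1/0.1)/δ = 2.303/0.5456 = 4.220.
So 5 complete cycles are required.

5 cycles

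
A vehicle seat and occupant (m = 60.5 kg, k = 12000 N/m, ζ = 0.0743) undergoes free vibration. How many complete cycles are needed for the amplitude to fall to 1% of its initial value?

10 cycles

Logarithmic decrement δ = 2πζ/√(1 − ζ²) = 2π × 0.07430/√(1 − 0.00552) = 0.4681.
x_n/x₀ = e^(−nδ) ≤ 0.01; take ln: n ≥ ln(1/0.01)/δ = 4.605/0.4681 = 9.837.
So 10 complete cycles are required.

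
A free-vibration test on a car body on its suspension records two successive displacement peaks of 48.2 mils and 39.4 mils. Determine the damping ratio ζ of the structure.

0.0321

Logarithmic decrement δ = (1/n)·ln(x₀/x_n) = (1/1)·ln(48.2/39.4) = (1/1)·ln(1.223) = 0.2016.
ζ = δ/√(4π² + δ²) = 0.2016/√(39.48 + 0.0406) = 0.2016/6.286 = 0.03207.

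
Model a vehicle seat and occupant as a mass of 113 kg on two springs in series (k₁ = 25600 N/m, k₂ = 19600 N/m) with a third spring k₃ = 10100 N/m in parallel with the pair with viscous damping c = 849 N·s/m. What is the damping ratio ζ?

0.274

Series pair: k_s = k₁k₂/(k₁+k₂) = (25600)(19600)/(25600 + 19600) = 11100 N/m. In parallel with k₃: k_eq = 11100 + 10100 = 21200 N/m.
ω_n = √(k_eq/m) = √(21200/113) = 13.70 rad/s.
Critical damping c_c = 2√(k_eq·m) = 2√(21200 × 113) = 3096 N·s/m, so ζ = c/c_c = 849/3096 = 0.2743.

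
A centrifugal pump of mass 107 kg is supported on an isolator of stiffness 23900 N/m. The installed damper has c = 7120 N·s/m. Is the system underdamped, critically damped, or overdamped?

c_c = 2√(k·m) = 3198 N·s/m; ζ = c/c_c = 7120/3198 = 2.23.
Since ζ > 1 the system is overdamped.

overdamped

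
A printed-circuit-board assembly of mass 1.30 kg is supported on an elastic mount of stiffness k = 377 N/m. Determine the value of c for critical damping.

c_c = 2√(k·m) = 2√(377.0 × 1.30) = 2 × 22.14 = 44.28 N·s/m.

44.3 N·s/m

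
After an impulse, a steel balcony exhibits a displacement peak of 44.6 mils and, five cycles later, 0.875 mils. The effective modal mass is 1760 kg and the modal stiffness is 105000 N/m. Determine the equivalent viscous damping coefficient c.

3380 N·s/m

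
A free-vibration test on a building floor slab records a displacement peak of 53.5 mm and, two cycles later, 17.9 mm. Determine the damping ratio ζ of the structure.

0.0868

Logarithmic decrement δ = (1/n)·ln(x₀/x_n) = (1/2)·ln(53.5/17.9) = (1/2)·ln(2.989) = 0.5474.
ζ = δ/√(4π² + δ²) = 0.5474/√(39.48 + 0.300) = 0.5474/6.307 = 0.08680.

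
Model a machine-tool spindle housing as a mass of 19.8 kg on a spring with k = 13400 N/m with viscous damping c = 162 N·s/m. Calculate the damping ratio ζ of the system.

0.157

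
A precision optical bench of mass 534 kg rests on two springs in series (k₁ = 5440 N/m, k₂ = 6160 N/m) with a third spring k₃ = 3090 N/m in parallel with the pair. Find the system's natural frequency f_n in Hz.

0.533 Hz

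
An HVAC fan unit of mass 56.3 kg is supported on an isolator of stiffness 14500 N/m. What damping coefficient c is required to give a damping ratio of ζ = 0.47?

c_c = 2√(k·m) = 2√(14500 × 56.3) = 1807 N·s/m.
c = ζ·c_c = 0.47 × 1807 = 849.3 N·s/m.

849 N·s/m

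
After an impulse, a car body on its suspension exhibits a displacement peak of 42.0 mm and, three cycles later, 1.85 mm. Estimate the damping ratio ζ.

0.163

Logarithmic decrement δ = (1/n)·ln(x₀/x_n) = (1/3)·ln(42.0/1.85) = (1/3)·ln(22.70) = 1.041.
ζ = δ/√(4π² + δ²) = 1.041/√(39.48 + 1.08) = 1.041/6.369 = 0.1634.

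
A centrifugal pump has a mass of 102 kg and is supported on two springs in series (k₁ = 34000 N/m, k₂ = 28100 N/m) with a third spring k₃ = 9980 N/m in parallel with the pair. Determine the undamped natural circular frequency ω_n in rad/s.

15.8 rad/s

Series pair: k_s = k₁k₂/(k₁+k₂) = (34000)(28100)/(34000 + 28100) = 15380 N/m. In parallel with k₃: k_eq = 15380 + 9980 = 25360 N/m.
ω_n = √(k_eq/m) = √(25360/102) = √248.7 = 15.77 rad/s.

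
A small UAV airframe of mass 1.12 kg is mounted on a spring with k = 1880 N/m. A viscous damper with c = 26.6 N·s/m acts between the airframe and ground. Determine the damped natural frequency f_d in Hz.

6.24 Hz

ω_n = √(k/m) = √(1880/1.12) = 40.97 rad/s.
Critical damping c_c = 2√(k·m) = 2√(1880 × 1.12) = 91.77 N·s/m, so ζ = c/c_c = 26.6/91.77 = 0.2898.
ω_d = ω_n√(1 − ζ²) = 40.97 × √(1 − 0.0840) = 39.21 rad/s.
f_d = ω_d/(2π) = 6.241 Hz.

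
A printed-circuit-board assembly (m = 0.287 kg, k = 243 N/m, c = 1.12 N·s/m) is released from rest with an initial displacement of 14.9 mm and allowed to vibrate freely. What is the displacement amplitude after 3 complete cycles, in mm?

ζ = c/(2√(km)) = 1.12/(2√(243 × 0.287)) = 1.12/16.70 = 0.06706.
Logarithmic decrement δ = 2πζ/√(1 − ζ²) = 2π × 0.06706/√(1 − 0.00450) = 0.4223.
After n cycles, x_n/x₀ = e^(−nδ), so x_3 = 14.9 × e^(−3 × 0.4223) = 14.9 × 0.2817 = 4.198 mm.

4.20 mm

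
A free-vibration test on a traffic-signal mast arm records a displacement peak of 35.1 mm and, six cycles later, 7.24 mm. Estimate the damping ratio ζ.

Logarithmic decrement δ = (1/n)·ln(x₀/x_n) = (1/6)·ln(35.1/7.24) = (1/6)·ln(4.848) = 0.2631.
ζ = δ/√(4π² + δ²) = 0.2631/√(39.48 + 0.0692) = 0.2631/6.289 = 0.04184.

0.0418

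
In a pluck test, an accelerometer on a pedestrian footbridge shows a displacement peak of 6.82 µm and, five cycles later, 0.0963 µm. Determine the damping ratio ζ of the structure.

Logarithmic decrement δ = (1/n)·ln(x₀/x_n) = (1/5)·ln(6.82/0.0963) = (1/5)·ln(70.82) = 0.8520.
ζ = δ/√(4π² + δ²) = 0.8520/√(39.48 + 0.726) = 0.8520/6.341 = 0.1344.

0.134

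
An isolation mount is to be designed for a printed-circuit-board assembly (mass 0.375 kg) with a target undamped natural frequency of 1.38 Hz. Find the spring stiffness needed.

ω_n = 2πf_n = 2π × 1.38 = 8.671 rad/s.
k = m·ω_n² = 0.375 × 8.671² = 0.375 × 75.18 = 28.19 N/m.

28.2 N/m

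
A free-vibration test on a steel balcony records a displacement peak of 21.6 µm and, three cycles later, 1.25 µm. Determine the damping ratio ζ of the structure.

0.149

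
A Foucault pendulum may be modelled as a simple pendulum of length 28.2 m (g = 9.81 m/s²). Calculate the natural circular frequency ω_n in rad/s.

For a simple pendulum ω_n = √(g/L) = √(9.81/28.2) = √0.3479 = 0.5898 rad/s.

0.590 rad/s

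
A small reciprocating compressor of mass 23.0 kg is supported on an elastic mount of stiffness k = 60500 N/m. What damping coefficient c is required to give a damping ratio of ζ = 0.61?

1440 N·s/m

c_c = 2√(k·m) = 2√(60500 × 23.0) = 2359 N·s/m.
c = ζ·c_c = 0.61 × 2359 = 1439 N·s/m.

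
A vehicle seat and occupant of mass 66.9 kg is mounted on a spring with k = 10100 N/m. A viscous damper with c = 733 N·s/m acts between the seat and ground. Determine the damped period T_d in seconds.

0.571 s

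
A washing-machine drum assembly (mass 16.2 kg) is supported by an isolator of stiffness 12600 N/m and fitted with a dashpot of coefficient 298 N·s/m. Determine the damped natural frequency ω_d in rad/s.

26.3 rad/s

ω_n = √(k/m) = √(12600/16.2) = 27.89 rad/s.
Critical damping c_c = 2√(k·m) = 2√(12600 × 16.2) = 903.6 N·s/m, so ζ = c/c_c = 298/903.6 = 0.3298.
ω_d = ω_n√(1 − ζ²) = 27.89 × √(1 − 0.109) = 26.33 rad/s.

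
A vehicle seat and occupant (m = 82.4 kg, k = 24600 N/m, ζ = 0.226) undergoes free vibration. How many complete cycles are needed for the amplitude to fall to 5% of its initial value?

Logarithmic decrement δ = 2πζ/√(1 − ζ²) = 2π × 0.2260/√(1 − 0.0511) = 1.458.
x_n/x₀ = e^(−nδ) ≤ 0.05; take ln: n ≥ ln(1/0.05)/δ = 2.996/1.458 = 2.055.
So 3 complete cycles are required.

3 cycles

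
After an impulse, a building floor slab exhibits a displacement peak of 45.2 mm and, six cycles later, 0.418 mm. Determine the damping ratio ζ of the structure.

Logarithmic decrement δ = (1/n)·ln(x₀/x_n) = (1/6)·ln(45.2/0.418) = (1/6)·ln(108.1) = 0.7806.
ζ = δ/√(4π² + δ²) = 0.7806/√(39.48 + 0.609) = 0.7806/6.331 = 0.1233.

0.123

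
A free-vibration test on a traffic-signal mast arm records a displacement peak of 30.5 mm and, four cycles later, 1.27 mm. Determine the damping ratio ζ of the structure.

0.125

Logarithmic decrement δ = (1/n)·ln(x₀/x_n) = (1/4)·ln(30.5/1.27) = (1/4)·ln(24.02) = 0.7947.
ζ = δ/√(4π² + δ²) = 0.7947/√(39.48 + 0.632) = 0.7947/6.333 = 0.1255.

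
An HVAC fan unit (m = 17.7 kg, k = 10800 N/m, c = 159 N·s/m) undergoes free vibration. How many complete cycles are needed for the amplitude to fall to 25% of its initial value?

ζ = c/(2√(km)) = 159/(2√(10800 × 17.7)) = 159/874.4 = 0.1818.
Logarithmic decrement δ = 2πζ/√(1 − ζ²) = 2π × 0.1818/√(1 − 0.0331) = 1.162.
x_n/x₀ = e^(−nδ) ≤ 0.25; take ln: n ≥ ln(1/0.25)/δ = 1.386/1.162 = 1.193.
So 2 complete cycles are required.

2 cycles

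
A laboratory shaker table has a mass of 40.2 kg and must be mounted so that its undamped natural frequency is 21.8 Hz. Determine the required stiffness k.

ω_n = 2πf_n = 2π × 21.8 = 137.0 rad/s.
k = m·ω_n² = 40.2 × 137.0² = 40.2 × 18760 = 754200 N/m.

754000 N/m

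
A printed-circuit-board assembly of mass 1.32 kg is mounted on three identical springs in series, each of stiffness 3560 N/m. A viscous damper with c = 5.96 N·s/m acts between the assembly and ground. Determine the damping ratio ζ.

0.0753

Series springs: 1/k_eq = 3/3560, so k_eq = 3560/3 = 1187 N/m.
ω_n = √(k_eq/m) = √(1187/1.32) = 29.98 rad/s.
Critical damping c_c = 2√(k_eq·m) = 2√(1187 × 1.32) = 79.16 N·s/m, so ζ = c/c_c = 5.96/79.16 = 0.07529.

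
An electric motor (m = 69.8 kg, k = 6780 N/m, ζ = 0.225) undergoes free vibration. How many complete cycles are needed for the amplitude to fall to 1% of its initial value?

4 cycles

Logarithmic decrement δ = 2πζ/√(1 − ζ²) = 2π × 0.2250/√(1 − 0.0506) = 1.451.
x_n/x₀ = e^(−nδ) ≤ 0.01; take ln: n ≥ ln(1/0.01)/δ = 4.605/1.451 = 3.174.
So 4 complete cycles are required.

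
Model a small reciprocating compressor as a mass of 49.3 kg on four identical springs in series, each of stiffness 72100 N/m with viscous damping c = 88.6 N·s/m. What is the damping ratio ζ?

0.0470

Series springs: 1/k_eq = 4/72100, so k_eq = 72100/4 = 18020 N/m.
ω_n = √(k_eq/m) = √(18020/49.3) = 19.12 rad/s.
Critical damping c_c = 2√(k_eq·m) = 2√(18020 × 49.3) = 1885 N·s/m, so ζ = c/c_c = 88.6/1885 = 0.04699.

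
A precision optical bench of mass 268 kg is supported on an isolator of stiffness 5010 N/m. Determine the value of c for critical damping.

2320 N·s/m

c_c = 2√(k·m) = 2√(5010 × 268) = 2 × 1159 = 2317 N·s/m.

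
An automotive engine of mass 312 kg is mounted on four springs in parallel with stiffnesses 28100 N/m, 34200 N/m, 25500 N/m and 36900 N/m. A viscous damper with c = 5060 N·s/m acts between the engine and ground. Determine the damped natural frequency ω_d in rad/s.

18.3 rad/s

Parallel springs add: k_eq = 28100 + 34200 + 25500 + 36900 = 124700 N/m.
ω_n = √(k_eq/m) = √(124700/312) = 19.99 rad/s.
Critical damping c_c = 2√(k_eq·m) = 2√(124700 × 312) = 12470 N·s/m, so ζ = c/c_c = 5060/12470 = 0.4056.
ω_d = ω_n√(1 − ζ²) = 19.99 × √(1 − 0.165) = 18.27 rad/s.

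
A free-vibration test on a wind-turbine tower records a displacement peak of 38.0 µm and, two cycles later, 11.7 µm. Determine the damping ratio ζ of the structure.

0.0933

Logarithmic decrement δ = (1/n)·ln(x₀/x_n) = (1/2)·ln(38.0/11.7) = (1/2)·ln(3.248) = 0.5890.
ζ = δ/√(4π² + δ²) = 0.5890/√(39.48 + 0.347) = 0.5890/6.311 = 0.09333.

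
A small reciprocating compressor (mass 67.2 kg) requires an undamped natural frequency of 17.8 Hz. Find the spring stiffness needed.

ω_n = 2πf_n = 2π × 17.8 = 111.8 rad/s.
k = m·ω_n² = 67.2 × 111.8² = 67.2 × 12510 = 840600 N/m.

841000 N/m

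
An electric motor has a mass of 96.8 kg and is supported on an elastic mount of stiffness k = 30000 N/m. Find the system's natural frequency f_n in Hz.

2.80 Hz

ω_n = √(k/m) = √(30000/96.8) = √309.9 = 17.60 rad/s.
f_n = ω_n/(2π) = 17.60/6.283 = 2.802 Hz.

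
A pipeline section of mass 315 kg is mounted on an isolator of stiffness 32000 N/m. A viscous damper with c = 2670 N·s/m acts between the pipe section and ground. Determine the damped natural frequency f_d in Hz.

ω_n = √(k/m) = √(32000/315) = 10.08 rad/s.
Critical damping c_c = 2√(k·m) = 2√(32000 × 315) = 6350 N·s/m, so ζ = c/c_c = 2670/6350 = 0.4205.
ω_d = ω_n√(1 − ζ²) = 10.08 × √(1 − 0.177) = 9.145 rad/s.
f_d = ω_d/(2π) = 1.455 Hz.

1.46 Hz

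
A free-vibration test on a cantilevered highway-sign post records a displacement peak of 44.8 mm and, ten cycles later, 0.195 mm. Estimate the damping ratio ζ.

Logarithmic decrement δ = (1/n)·ln(x₀/x_n) = (1/10)·ln(44.8/0.195) = (1/10)·ln(229.7) = 0.5437.
ζ = δ/√(4π² + δ²) = 0.5437/√(39.48 + 0.296) = 0.5437/6.307 = 0.08621.

0.0862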